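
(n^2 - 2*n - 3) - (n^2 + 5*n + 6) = -7*n - 9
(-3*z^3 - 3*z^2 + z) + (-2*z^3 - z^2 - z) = -5*z^3 - 4*z^2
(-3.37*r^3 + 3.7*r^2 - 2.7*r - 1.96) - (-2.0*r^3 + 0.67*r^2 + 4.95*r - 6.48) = -1.37*r^3 + 3.03*r^2 - 7.65*r + 4.52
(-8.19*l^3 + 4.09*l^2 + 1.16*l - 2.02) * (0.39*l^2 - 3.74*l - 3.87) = -3.1941*l^5 + 32.2257*l^4 + 16.8511*l^3 - 20.9545*l^2 + 3.0656*l + 7.8174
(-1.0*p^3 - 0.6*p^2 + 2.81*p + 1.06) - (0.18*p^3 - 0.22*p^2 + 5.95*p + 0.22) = -1.18*p^3 - 0.38*p^2 - 3.14*p + 0.84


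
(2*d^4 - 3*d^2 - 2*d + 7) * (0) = 0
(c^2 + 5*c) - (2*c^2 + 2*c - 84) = -c^2 + 3*c + 84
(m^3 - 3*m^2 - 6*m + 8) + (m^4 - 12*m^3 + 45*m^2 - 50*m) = m^4 - 11*m^3 + 42*m^2 - 56*m + 8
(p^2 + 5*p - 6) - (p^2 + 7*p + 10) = -2*p - 16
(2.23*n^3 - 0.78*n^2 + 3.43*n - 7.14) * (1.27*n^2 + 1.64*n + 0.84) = 2.8321*n^5 + 2.6666*n^4 + 4.9501*n^3 - 4.0978*n^2 - 8.8284*n - 5.9976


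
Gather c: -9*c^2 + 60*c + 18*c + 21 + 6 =-9*c^2 + 78*c + 27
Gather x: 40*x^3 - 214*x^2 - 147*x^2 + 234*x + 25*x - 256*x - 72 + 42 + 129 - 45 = 40*x^3 - 361*x^2 + 3*x + 54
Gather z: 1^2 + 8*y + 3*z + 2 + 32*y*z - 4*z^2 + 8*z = 8*y - 4*z^2 + z*(32*y + 11) + 3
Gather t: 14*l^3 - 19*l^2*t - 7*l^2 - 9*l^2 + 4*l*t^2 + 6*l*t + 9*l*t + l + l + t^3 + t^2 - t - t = 14*l^3 - 16*l^2 + 2*l + t^3 + t^2*(4*l + 1) + t*(-19*l^2 + 15*l - 2)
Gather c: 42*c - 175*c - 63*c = -196*c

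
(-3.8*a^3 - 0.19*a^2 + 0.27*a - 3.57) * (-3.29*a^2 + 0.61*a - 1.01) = 12.502*a^5 - 1.6929*a^4 + 2.8338*a^3 + 12.1019*a^2 - 2.4504*a + 3.6057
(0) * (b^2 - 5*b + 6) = 0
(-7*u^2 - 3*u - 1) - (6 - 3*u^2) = -4*u^2 - 3*u - 7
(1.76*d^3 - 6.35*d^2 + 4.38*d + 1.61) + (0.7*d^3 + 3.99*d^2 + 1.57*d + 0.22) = 2.46*d^3 - 2.36*d^2 + 5.95*d + 1.83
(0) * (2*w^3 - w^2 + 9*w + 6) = 0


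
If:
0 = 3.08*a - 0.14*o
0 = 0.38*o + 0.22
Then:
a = -0.03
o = -0.58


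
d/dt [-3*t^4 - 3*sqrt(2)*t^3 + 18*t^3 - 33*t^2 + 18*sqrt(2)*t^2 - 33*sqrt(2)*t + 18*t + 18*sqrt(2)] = -12*t^3 - 9*sqrt(2)*t^2 + 54*t^2 - 66*t + 36*sqrt(2)*t - 33*sqrt(2) + 18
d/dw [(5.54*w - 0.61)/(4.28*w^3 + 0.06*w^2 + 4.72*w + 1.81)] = (-47.4224*w^3 + 7.5*w^2 + 0.0731999999999999*w + 12.9066)/(18.3184*w^6 + 0.5136*w^5 + 40.4068*w^4 + 16.06*w^3 + 22.4956*w^2 + 17.0864*w + 3.2761)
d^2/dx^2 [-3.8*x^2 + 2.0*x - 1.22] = -7.60000000000000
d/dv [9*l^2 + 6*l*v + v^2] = 6*l + 2*v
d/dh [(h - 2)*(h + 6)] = 2*h + 4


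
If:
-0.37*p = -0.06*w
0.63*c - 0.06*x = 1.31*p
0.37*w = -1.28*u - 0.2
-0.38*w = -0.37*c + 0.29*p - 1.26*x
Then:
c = 1.54015157966448*x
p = 0.694882057395895*x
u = -1.23866345908201*x - 0.15625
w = 4.28510602060802*x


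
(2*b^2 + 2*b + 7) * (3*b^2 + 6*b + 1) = 6*b^4 + 18*b^3 + 35*b^2 + 44*b + 7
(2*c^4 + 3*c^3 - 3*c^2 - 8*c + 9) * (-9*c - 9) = -18*c^5 - 45*c^4 + 99*c^2 - 9*c - 81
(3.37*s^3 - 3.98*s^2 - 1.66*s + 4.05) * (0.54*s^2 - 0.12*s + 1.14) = 1.8198*s^5 - 2.5536*s^4 + 3.423*s^3 - 2.151*s^2 - 2.3784*s + 4.617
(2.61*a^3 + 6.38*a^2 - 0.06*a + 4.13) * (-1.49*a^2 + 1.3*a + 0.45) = -3.8889*a^5 - 6.1132*a^4 + 9.5579*a^3 - 3.3607*a^2 + 5.342*a + 1.8585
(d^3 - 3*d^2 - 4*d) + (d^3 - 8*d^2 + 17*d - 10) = 2*d^3 - 11*d^2 + 13*d - 10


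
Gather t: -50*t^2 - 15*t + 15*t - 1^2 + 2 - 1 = -50*t^2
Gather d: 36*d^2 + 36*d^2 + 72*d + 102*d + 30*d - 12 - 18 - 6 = 72*d^2 + 204*d - 36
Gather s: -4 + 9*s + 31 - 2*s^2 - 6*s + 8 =-2*s^2 + 3*s + 35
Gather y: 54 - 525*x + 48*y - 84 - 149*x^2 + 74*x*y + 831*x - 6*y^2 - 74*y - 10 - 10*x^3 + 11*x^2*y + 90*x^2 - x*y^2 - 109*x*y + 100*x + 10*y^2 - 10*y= -10*x^3 - 59*x^2 + 406*x + y^2*(4 - x) + y*(11*x^2 - 35*x - 36) - 40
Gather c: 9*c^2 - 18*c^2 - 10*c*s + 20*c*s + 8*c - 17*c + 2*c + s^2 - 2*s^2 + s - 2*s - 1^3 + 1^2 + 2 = -9*c^2 + c*(10*s - 7) - s^2 - s + 2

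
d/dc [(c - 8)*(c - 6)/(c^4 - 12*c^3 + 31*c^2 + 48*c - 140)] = 2*(-c^5 + 27*c^4 - 264*c^3 + 1105*c^2 - 1628*c - 172)/(c^8 - 24*c^7 + 206*c^6 - 648*c^5 - 471*c^4 + 6336*c^3 - 6376*c^2 - 13440*c + 19600)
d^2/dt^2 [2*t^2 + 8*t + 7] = 4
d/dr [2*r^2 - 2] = 4*r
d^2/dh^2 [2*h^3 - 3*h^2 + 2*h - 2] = 12*h - 6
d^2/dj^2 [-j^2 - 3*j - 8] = -2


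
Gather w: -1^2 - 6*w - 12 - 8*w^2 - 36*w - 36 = -8*w^2 - 42*w - 49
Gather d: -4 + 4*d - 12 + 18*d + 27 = 22*d + 11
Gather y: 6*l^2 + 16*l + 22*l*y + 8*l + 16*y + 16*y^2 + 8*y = 6*l^2 + 24*l + 16*y^2 + y*(22*l + 24)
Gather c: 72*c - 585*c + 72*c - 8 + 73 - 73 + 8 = -441*c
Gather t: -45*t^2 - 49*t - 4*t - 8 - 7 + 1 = -45*t^2 - 53*t - 14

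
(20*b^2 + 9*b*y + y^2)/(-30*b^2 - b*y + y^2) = (4*b + y)/(-6*b + y)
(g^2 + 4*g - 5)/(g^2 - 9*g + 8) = (g + 5)/(g - 8)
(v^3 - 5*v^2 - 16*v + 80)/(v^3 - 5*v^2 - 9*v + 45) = (v^2 - 16)/(v^2 - 9)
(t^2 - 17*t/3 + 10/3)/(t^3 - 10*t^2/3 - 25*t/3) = (3*t - 2)/(t*(3*t + 5))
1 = 1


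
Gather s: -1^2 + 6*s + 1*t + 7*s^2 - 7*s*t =7*s^2 + s*(6 - 7*t) + t - 1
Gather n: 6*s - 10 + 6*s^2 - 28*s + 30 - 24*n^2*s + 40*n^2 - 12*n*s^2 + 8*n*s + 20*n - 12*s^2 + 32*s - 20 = n^2*(40 - 24*s) + n*(-12*s^2 + 8*s + 20) - 6*s^2 + 10*s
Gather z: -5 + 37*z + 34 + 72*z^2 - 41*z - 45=72*z^2 - 4*z - 16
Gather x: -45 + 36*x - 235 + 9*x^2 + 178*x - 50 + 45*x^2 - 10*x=54*x^2 + 204*x - 330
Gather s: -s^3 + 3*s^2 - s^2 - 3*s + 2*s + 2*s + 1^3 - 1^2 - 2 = -s^3 + 2*s^2 + s - 2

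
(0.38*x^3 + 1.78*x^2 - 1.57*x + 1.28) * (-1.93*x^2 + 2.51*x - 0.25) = -0.7334*x^5 - 2.4816*x^4 + 7.4029*x^3 - 6.8561*x^2 + 3.6053*x - 0.32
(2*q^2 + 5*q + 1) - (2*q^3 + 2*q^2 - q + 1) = -2*q^3 + 6*q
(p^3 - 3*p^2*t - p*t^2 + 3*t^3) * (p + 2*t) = p^4 - p^3*t - 7*p^2*t^2 + p*t^3 + 6*t^4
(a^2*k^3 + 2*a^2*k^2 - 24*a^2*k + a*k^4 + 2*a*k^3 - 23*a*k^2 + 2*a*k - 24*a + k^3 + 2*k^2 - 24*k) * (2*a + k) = 2*a^3*k^3 + 4*a^3*k^2 - 48*a^3*k + 3*a^2*k^4 + 6*a^2*k^3 - 70*a^2*k^2 + 4*a^2*k - 48*a^2 + a*k^5 + 2*a*k^4 - 21*a*k^3 + 6*a*k^2 - 72*a*k + k^4 + 2*k^3 - 24*k^2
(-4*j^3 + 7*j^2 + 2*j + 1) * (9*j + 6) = -36*j^4 + 39*j^3 + 60*j^2 + 21*j + 6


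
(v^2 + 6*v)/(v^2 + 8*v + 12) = v/(v + 2)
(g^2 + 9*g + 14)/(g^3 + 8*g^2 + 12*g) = (g + 7)/(g*(g + 6))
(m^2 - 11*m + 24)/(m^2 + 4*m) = (m^2 - 11*m + 24)/(m*(m + 4))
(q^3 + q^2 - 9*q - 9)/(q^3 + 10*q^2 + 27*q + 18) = (q - 3)/(q + 6)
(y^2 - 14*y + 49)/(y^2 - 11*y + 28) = (y - 7)/(y - 4)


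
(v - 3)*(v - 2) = v^2 - 5*v + 6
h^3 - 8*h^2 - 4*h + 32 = (h - 8)*(h - 2)*(h + 2)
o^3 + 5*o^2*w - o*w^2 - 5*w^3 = (o - w)*(o + w)*(o + 5*w)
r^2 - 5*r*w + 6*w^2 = (r - 3*w)*(r - 2*w)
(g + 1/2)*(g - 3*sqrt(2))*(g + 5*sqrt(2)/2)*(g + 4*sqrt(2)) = g^4 + g^3/2 + 7*sqrt(2)*g^3/2 - 19*g^2 + 7*sqrt(2)*g^2/4 - 60*sqrt(2)*g - 19*g/2 - 30*sqrt(2)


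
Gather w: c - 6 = c - 6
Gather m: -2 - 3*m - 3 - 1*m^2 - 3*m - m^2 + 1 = -2*m^2 - 6*m - 4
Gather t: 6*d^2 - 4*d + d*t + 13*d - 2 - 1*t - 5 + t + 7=6*d^2 + d*t + 9*d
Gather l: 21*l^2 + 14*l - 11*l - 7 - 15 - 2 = 21*l^2 + 3*l - 24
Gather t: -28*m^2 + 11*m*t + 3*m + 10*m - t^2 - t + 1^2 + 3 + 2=-28*m^2 + 13*m - t^2 + t*(11*m - 1) + 6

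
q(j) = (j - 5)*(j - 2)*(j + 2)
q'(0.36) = -7.21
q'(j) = (j - 5)*(j - 2) + (j - 5)*(j + 2) + (j - 2)*(j + 2)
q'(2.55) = -9.99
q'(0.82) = -10.18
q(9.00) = 308.00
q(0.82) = 13.91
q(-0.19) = 20.57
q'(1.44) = -12.18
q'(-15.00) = 821.00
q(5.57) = 15.40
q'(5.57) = 33.37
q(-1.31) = 14.41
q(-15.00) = -4420.00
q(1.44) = 6.86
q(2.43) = -4.90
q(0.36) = 17.96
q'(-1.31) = 14.25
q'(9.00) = 149.00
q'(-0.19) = -1.99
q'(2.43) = -10.59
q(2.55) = -6.13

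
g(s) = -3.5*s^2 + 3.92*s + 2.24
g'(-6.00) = 45.92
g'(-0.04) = 4.20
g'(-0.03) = 4.13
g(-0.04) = 2.08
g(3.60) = -29.01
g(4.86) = -61.38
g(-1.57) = -12.54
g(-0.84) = -3.52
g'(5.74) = -36.26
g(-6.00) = -147.28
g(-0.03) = 2.12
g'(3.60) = -21.28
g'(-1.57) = 14.91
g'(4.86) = -30.10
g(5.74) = -90.58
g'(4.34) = -26.46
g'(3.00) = -17.08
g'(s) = 3.92 - 7.0*s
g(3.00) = -17.50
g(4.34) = -46.67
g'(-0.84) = 9.80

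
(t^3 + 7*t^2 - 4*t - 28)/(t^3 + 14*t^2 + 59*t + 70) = (t - 2)/(t + 5)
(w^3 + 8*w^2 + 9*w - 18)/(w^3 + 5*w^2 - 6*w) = (w + 3)/w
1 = 1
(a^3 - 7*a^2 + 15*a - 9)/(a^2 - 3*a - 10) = (-a^3 + 7*a^2 - 15*a + 9)/(-a^2 + 3*a + 10)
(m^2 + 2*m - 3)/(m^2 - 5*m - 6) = (-m^2 - 2*m + 3)/(-m^2 + 5*m + 6)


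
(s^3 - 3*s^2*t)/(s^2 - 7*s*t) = s*(s - 3*t)/(s - 7*t)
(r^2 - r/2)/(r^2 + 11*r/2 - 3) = r/(r + 6)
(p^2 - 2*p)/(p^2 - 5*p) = (p - 2)/(p - 5)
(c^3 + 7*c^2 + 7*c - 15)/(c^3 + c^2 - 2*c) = (c^2 + 8*c + 15)/(c*(c + 2))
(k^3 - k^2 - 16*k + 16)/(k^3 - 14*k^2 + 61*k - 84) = (k^2 + 3*k - 4)/(k^2 - 10*k + 21)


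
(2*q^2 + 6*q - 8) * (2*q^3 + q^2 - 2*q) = 4*q^5 + 14*q^4 - 14*q^3 - 20*q^2 + 16*q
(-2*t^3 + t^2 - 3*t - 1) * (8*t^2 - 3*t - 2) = -16*t^5 + 14*t^4 - 23*t^3 - t^2 + 9*t + 2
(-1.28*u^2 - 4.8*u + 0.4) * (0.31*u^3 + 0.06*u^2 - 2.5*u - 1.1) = -0.3968*u^5 - 1.5648*u^4 + 3.036*u^3 + 13.432*u^2 + 4.28*u - 0.44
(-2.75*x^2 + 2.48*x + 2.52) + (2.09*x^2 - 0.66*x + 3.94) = -0.66*x^2 + 1.82*x + 6.46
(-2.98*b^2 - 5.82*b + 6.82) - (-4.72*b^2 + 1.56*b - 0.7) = 1.74*b^2 - 7.38*b + 7.52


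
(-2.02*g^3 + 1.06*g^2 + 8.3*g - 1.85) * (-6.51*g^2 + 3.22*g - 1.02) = 13.1502*g^5 - 13.405*g^4 - 48.5594*g^3 + 37.6883*g^2 - 14.423*g + 1.887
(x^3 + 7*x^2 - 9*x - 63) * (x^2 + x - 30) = x^5 + 8*x^4 - 32*x^3 - 282*x^2 + 207*x + 1890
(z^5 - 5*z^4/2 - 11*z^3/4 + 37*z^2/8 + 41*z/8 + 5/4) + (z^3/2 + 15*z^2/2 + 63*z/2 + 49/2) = z^5 - 5*z^4/2 - 9*z^3/4 + 97*z^2/8 + 293*z/8 + 103/4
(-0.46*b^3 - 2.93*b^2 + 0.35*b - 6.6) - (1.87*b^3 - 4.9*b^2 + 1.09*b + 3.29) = -2.33*b^3 + 1.97*b^2 - 0.74*b - 9.89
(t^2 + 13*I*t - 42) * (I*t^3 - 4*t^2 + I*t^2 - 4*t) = I*t^5 - 17*t^4 + I*t^4 - 17*t^3 - 94*I*t^3 + 168*t^2 - 94*I*t^2 + 168*t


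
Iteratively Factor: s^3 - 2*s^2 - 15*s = (s + 3)*(s^2 - 5*s) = s*(s + 3)*(s - 5)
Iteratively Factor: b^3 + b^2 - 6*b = (b + 3)*(b^2 - 2*b) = (b - 2)*(b + 3)*(b)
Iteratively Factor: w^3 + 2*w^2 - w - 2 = (w + 1)*(w^2 + w - 2) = (w + 1)*(w + 2)*(w - 1)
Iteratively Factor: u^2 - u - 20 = (u - 5)*(u + 4)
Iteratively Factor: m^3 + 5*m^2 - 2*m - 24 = (m + 4)*(m^2 + m - 6) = (m - 2)*(m + 4)*(m + 3)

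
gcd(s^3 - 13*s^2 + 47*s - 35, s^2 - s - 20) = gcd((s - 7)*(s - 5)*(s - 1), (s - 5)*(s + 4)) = s - 5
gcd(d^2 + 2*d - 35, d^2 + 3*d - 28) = d + 7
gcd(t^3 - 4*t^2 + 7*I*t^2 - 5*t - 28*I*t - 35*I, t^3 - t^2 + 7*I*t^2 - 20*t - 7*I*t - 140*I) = t^2 + t*(-5 + 7*I) - 35*I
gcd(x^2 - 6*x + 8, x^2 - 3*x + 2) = x - 2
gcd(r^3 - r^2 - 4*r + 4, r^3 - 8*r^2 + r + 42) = r + 2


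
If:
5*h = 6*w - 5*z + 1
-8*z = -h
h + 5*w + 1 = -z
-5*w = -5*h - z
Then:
No Solution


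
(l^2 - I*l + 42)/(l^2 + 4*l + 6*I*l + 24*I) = (l - 7*I)/(l + 4)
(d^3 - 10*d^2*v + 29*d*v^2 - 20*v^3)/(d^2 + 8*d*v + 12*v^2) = (d^3 - 10*d^2*v + 29*d*v^2 - 20*v^3)/(d^2 + 8*d*v + 12*v^2)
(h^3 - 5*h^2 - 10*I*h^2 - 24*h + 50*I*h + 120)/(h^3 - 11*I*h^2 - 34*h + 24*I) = (h - 5)/(h - I)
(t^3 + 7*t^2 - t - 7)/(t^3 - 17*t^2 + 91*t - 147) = (t^3 + 7*t^2 - t - 7)/(t^3 - 17*t^2 + 91*t - 147)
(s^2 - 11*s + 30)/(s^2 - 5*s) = (s - 6)/s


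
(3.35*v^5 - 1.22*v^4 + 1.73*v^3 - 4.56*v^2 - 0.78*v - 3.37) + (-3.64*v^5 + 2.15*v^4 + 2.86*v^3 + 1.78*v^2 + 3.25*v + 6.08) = -0.29*v^5 + 0.93*v^4 + 4.59*v^3 - 2.78*v^2 + 2.47*v + 2.71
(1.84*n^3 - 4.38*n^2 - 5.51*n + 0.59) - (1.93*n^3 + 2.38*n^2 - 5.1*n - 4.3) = -0.0899999999999999*n^3 - 6.76*n^2 - 0.41*n + 4.89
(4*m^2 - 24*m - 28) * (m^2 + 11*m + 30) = 4*m^4 + 20*m^3 - 172*m^2 - 1028*m - 840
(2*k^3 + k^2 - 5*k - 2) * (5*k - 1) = 10*k^4 + 3*k^3 - 26*k^2 - 5*k + 2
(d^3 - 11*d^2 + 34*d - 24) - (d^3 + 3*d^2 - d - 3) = -14*d^2 + 35*d - 21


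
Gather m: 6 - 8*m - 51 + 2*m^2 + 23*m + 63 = 2*m^2 + 15*m + 18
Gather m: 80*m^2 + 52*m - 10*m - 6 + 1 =80*m^2 + 42*m - 5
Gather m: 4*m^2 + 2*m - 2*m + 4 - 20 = 4*m^2 - 16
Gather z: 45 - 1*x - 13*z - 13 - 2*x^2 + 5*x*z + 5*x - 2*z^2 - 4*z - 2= -2*x^2 + 4*x - 2*z^2 + z*(5*x - 17) + 30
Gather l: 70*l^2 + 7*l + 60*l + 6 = 70*l^2 + 67*l + 6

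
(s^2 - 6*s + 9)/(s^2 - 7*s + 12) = (s - 3)/(s - 4)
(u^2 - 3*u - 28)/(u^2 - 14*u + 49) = (u + 4)/(u - 7)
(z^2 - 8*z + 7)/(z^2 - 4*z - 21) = (z - 1)/(z + 3)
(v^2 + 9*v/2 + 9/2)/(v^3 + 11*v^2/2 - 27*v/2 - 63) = (2*v + 3)/(2*v^2 + 5*v - 42)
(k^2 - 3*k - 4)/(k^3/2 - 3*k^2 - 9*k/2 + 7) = 2*(k^2 - 3*k - 4)/(k^3 - 6*k^2 - 9*k + 14)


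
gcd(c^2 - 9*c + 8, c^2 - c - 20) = 1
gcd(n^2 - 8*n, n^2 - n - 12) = 1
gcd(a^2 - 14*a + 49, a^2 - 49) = a - 7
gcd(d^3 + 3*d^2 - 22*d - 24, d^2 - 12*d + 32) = d - 4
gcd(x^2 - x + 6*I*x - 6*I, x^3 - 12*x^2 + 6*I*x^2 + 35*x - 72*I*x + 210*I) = x + 6*I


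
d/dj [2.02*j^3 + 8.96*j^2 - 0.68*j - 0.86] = 6.06*j^2 + 17.92*j - 0.68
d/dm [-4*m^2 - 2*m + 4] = -8*m - 2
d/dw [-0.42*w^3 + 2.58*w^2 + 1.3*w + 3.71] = -1.26*w^2 + 5.16*w + 1.3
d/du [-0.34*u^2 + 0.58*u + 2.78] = 0.58 - 0.68*u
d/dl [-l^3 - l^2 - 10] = l*(-3*l - 2)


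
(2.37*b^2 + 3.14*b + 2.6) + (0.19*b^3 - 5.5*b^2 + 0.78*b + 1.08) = 0.19*b^3 - 3.13*b^2 + 3.92*b + 3.68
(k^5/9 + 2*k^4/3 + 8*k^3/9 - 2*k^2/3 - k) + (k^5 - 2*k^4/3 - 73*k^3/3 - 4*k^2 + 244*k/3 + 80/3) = 10*k^5/9 - 211*k^3/9 - 14*k^2/3 + 241*k/3 + 80/3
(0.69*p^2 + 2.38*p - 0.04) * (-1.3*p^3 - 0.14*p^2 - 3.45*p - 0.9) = -0.897*p^5 - 3.1906*p^4 - 2.6617*p^3 - 8.8264*p^2 - 2.004*p + 0.036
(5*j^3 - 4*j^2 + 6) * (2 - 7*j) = -35*j^4 + 38*j^3 - 8*j^2 - 42*j + 12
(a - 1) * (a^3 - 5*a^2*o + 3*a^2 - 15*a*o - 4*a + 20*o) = a^4 - 5*a^3*o + 2*a^3 - 10*a^2*o - 7*a^2 + 35*a*o + 4*a - 20*o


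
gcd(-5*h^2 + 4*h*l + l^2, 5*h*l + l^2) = 5*h + l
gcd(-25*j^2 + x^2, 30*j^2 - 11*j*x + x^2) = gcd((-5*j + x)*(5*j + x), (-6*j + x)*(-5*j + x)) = -5*j + x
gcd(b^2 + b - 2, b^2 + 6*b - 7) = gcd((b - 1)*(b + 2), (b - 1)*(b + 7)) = b - 1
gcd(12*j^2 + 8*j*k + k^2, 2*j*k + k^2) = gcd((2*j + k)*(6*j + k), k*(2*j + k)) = 2*j + k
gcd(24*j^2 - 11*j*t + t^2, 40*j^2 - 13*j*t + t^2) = -8*j + t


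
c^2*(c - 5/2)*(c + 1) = c^4 - 3*c^3/2 - 5*c^2/2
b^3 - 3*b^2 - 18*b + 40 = (b - 5)*(b - 2)*(b + 4)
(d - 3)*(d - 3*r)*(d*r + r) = d^3*r - 3*d^2*r^2 - 2*d^2*r + 6*d*r^2 - 3*d*r + 9*r^2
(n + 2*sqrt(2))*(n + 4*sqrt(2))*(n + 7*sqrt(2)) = n^3 + 13*sqrt(2)*n^2 + 100*n + 112*sqrt(2)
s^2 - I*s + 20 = (s - 5*I)*(s + 4*I)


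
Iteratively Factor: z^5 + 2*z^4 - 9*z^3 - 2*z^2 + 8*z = (z)*(z^4 + 2*z^3 - 9*z^2 - 2*z + 8) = z*(z - 1)*(z^3 + 3*z^2 - 6*z - 8) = z*(z - 1)*(z + 1)*(z^2 + 2*z - 8) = z*(z - 1)*(z + 1)*(z + 4)*(z - 2)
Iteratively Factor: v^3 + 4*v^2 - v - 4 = (v + 4)*(v^2 - 1) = (v + 1)*(v + 4)*(v - 1)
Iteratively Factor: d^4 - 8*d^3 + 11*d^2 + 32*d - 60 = (d - 5)*(d^3 - 3*d^2 - 4*d + 12) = (d - 5)*(d + 2)*(d^2 - 5*d + 6) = (d - 5)*(d - 2)*(d + 2)*(d - 3)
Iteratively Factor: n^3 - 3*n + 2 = (n + 2)*(n^2 - 2*n + 1) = (n - 1)*(n + 2)*(n - 1)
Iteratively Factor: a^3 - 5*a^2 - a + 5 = (a - 1)*(a^2 - 4*a - 5) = (a - 1)*(a + 1)*(a - 5)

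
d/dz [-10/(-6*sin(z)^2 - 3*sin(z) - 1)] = -30*(4*sin(z) + 1)*cos(z)/(6*sin(z)^2 + 3*sin(z) + 1)^2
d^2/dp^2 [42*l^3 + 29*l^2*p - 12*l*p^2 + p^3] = -24*l + 6*p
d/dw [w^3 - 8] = 3*w^2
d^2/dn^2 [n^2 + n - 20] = 2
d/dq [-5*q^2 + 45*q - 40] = 45 - 10*q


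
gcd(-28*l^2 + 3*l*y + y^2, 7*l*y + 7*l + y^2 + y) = 7*l + y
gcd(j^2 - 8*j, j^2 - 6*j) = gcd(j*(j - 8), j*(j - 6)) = j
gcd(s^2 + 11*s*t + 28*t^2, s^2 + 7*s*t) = s + 7*t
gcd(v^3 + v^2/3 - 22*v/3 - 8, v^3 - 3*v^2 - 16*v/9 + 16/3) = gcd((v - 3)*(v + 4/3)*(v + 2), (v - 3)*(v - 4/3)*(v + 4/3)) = v^2 - 5*v/3 - 4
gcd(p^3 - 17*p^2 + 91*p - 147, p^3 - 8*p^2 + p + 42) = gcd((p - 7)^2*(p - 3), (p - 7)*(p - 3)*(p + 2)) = p^2 - 10*p + 21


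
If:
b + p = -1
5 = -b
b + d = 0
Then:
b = -5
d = 5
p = 4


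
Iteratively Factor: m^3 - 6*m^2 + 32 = (m - 4)*(m^2 - 2*m - 8) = (m - 4)*(m + 2)*(m - 4)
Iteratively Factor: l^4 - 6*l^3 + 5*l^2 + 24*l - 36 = (l - 2)*(l^3 - 4*l^2 - 3*l + 18) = (l - 3)*(l - 2)*(l^2 - l - 6) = (l - 3)^2*(l - 2)*(l + 2)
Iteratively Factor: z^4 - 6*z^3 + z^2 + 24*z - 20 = (z - 2)*(z^3 - 4*z^2 - 7*z + 10) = (z - 2)*(z - 1)*(z^2 - 3*z - 10) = (z - 5)*(z - 2)*(z - 1)*(z + 2)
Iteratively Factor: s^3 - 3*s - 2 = (s + 1)*(s^2 - s - 2) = (s + 1)^2*(s - 2)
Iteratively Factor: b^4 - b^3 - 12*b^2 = (b)*(b^3 - b^2 - 12*b) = b^2*(b^2 - b - 12) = b^2*(b + 3)*(b - 4)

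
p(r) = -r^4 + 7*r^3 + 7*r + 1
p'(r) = -4*r^3 + 21*r^2 + 7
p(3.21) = 148.83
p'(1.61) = 44.74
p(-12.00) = -32915.00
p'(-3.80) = 529.73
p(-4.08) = -780.08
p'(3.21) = 91.08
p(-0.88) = -10.53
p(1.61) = 34.76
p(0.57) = 6.18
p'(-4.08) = 628.24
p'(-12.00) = 9943.00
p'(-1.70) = 87.34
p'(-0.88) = 25.99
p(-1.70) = -53.64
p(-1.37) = -30.11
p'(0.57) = 13.08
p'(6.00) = -101.00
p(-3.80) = -618.22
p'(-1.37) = 56.70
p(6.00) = 259.00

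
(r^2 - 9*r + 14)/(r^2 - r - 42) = (r - 2)/(r + 6)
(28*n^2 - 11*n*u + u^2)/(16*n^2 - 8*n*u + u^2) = (-7*n + u)/(-4*n + u)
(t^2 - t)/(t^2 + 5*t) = (t - 1)/(t + 5)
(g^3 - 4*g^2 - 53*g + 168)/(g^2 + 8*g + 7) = (g^2 - 11*g + 24)/(g + 1)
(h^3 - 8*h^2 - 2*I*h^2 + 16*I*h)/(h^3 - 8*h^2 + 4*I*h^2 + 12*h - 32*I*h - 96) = h/(h + 6*I)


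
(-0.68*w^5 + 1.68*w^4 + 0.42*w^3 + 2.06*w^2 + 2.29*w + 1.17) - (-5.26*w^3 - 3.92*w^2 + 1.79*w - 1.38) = -0.68*w^5 + 1.68*w^4 + 5.68*w^3 + 5.98*w^2 + 0.5*w + 2.55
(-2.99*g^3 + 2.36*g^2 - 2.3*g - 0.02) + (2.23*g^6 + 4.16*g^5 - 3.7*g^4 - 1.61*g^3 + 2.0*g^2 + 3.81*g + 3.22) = 2.23*g^6 + 4.16*g^5 - 3.7*g^4 - 4.6*g^3 + 4.36*g^2 + 1.51*g + 3.2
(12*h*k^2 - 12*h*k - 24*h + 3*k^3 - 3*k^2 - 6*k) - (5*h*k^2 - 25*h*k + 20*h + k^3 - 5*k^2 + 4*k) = 7*h*k^2 + 13*h*k - 44*h + 2*k^3 + 2*k^2 - 10*k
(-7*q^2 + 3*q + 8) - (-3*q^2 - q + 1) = -4*q^2 + 4*q + 7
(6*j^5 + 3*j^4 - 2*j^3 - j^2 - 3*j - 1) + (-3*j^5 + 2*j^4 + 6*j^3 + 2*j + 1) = 3*j^5 + 5*j^4 + 4*j^3 - j^2 - j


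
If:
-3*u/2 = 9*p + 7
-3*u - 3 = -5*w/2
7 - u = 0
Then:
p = -35/18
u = 7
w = 48/5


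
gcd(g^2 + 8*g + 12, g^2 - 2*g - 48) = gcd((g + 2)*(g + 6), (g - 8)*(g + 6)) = g + 6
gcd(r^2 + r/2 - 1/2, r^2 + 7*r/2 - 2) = r - 1/2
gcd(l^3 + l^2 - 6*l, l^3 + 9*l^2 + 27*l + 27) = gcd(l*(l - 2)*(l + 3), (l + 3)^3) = l + 3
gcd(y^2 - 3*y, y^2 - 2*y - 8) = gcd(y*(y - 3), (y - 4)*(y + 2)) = 1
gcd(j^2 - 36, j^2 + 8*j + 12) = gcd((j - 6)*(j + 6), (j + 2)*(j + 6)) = j + 6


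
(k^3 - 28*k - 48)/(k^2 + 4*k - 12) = (k^3 - 28*k - 48)/(k^2 + 4*k - 12)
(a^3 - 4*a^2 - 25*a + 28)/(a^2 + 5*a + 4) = (a^2 - 8*a + 7)/(a + 1)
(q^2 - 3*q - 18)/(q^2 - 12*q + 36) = (q + 3)/(q - 6)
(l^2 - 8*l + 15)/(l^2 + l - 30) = (l - 3)/(l + 6)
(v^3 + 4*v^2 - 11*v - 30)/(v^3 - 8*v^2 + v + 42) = (v + 5)/(v - 7)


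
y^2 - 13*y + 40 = (y - 8)*(y - 5)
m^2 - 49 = (m - 7)*(m + 7)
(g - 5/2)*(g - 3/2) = g^2 - 4*g + 15/4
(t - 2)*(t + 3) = t^2 + t - 6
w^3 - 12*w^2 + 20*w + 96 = (w - 8)*(w - 6)*(w + 2)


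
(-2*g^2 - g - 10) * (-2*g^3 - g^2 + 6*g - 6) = 4*g^5 + 4*g^4 + 9*g^3 + 16*g^2 - 54*g + 60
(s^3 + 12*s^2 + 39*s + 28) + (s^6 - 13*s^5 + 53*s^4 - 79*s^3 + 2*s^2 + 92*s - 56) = s^6 - 13*s^5 + 53*s^4 - 78*s^3 + 14*s^2 + 131*s - 28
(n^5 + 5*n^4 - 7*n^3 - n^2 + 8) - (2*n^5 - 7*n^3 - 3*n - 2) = -n^5 + 5*n^4 - n^2 + 3*n + 10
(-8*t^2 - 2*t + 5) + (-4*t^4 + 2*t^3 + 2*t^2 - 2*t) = -4*t^4 + 2*t^3 - 6*t^2 - 4*t + 5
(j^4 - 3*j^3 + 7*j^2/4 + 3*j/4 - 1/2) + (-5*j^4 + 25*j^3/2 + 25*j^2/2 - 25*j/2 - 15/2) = -4*j^4 + 19*j^3/2 + 57*j^2/4 - 47*j/4 - 8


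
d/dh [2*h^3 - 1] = 6*h^2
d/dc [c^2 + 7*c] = 2*c + 7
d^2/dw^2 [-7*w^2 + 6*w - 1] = -14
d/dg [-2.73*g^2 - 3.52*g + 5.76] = -5.46*g - 3.52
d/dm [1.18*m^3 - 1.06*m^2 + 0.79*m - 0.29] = 3.54*m^2 - 2.12*m + 0.79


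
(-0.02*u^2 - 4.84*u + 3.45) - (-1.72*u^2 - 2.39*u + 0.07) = 1.7*u^2 - 2.45*u + 3.38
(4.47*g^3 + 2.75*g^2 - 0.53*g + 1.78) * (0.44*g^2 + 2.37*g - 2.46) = 1.9668*g^5 + 11.8039*g^4 - 4.7119*g^3 - 7.2379*g^2 + 5.5224*g - 4.3788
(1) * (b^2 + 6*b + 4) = b^2 + 6*b + 4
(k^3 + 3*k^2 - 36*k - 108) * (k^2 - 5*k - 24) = k^5 - 2*k^4 - 75*k^3 + 1404*k + 2592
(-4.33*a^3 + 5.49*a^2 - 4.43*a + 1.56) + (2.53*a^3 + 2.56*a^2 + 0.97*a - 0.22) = -1.8*a^3 + 8.05*a^2 - 3.46*a + 1.34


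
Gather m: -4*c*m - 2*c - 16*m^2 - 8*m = -2*c - 16*m^2 + m*(-4*c - 8)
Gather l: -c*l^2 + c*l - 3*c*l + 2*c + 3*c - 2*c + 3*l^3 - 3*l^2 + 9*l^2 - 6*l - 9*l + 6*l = 3*c + 3*l^3 + l^2*(6 - c) + l*(-2*c - 9)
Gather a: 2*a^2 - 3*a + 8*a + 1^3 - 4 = 2*a^2 + 5*a - 3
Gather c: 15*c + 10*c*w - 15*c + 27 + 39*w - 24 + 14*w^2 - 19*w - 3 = 10*c*w + 14*w^2 + 20*w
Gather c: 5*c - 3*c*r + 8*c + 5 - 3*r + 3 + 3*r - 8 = c*(13 - 3*r)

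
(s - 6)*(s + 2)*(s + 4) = s^3 - 28*s - 48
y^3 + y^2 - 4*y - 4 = (y - 2)*(y + 1)*(y + 2)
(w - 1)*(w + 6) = w^2 + 5*w - 6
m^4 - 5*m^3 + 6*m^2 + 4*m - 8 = (m - 2)^3*(m + 1)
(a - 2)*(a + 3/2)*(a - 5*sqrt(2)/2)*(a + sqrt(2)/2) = a^4 - 2*sqrt(2)*a^3 - a^3/2 - 11*a^2/2 + sqrt(2)*a^2 + 5*a/4 + 6*sqrt(2)*a + 15/2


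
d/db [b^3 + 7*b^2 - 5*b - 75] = 3*b^2 + 14*b - 5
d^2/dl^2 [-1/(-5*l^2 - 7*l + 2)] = 2*(-25*l^2 - 35*l + (10*l + 7)^2 + 10)/(5*l^2 + 7*l - 2)^3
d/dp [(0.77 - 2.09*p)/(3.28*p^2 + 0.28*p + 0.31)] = (6.8552*p^2 - 5.0512*p - 0.8635)/(10.7584*p^4 + 1.8368*p^3 + 2.112*p^2 + 0.1736*p + 0.0961)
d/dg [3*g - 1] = 3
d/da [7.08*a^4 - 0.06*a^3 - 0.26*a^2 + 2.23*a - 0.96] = 28.32*a^3 - 0.18*a^2 - 0.52*a + 2.23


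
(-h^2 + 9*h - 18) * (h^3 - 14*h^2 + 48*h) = -h^5 + 23*h^4 - 192*h^3 + 684*h^2 - 864*h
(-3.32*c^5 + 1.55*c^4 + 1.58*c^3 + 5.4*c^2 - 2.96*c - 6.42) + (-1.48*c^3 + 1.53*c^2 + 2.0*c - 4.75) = -3.32*c^5 + 1.55*c^4 + 0.1*c^3 + 6.93*c^2 - 0.96*c - 11.17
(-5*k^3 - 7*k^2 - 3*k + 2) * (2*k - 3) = -10*k^4 + k^3 + 15*k^2 + 13*k - 6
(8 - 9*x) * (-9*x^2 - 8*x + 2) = 81*x^3 - 82*x + 16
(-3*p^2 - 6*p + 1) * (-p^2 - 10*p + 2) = 3*p^4 + 36*p^3 + 53*p^2 - 22*p + 2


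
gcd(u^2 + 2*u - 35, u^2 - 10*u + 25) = u - 5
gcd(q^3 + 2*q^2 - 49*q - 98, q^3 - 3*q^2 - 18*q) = 1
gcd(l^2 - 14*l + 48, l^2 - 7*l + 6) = l - 6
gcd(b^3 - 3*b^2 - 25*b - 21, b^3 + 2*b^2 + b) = b + 1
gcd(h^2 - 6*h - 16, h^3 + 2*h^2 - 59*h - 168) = h - 8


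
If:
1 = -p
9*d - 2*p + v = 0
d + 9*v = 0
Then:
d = -9/40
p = -1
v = 1/40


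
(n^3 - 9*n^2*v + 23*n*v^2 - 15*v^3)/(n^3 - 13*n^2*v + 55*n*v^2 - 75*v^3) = (-n + v)/(-n + 5*v)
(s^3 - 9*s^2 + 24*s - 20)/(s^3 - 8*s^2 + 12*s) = (s^2 - 7*s + 10)/(s*(s - 6))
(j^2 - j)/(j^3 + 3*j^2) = (j - 1)/(j*(j + 3))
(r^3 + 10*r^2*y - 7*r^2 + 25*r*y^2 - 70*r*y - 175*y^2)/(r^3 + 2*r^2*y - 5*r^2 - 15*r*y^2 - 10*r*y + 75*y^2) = (-r^2 - 5*r*y + 7*r + 35*y)/(-r^2 + 3*r*y + 5*r - 15*y)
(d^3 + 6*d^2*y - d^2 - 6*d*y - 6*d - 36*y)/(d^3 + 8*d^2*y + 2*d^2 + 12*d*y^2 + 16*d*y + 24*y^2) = (d - 3)/(d + 2*y)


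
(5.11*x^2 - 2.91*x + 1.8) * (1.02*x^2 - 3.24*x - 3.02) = 5.2122*x^4 - 19.5246*x^3 - 4.1678*x^2 + 2.9562*x - 5.436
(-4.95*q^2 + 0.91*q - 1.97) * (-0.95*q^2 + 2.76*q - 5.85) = 4.7025*q^4 - 14.5265*q^3 + 33.3406*q^2 - 10.7607*q + 11.5245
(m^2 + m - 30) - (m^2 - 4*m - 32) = 5*m + 2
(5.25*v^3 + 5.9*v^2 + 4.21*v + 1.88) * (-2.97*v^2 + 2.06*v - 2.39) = -15.5925*v^5 - 6.708*v^4 - 12.8972*v^3 - 11.012*v^2 - 6.1891*v - 4.4932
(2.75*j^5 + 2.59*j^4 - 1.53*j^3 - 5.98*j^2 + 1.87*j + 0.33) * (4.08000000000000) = 11.22*j^5 + 10.5672*j^4 - 6.2424*j^3 - 24.3984*j^2 + 7.6296*j + 1.3464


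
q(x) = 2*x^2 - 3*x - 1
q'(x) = 4*x - 3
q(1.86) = 0.34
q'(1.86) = 4.44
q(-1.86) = 11.50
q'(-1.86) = -10.44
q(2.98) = 7.82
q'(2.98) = 8.92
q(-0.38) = 0.43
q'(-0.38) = -4.52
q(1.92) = 0.61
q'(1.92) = 4.68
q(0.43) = -1.92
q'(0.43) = -1.28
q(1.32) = -1.48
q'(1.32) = 2.28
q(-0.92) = 3.45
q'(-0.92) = -6.68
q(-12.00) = 323.00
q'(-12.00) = -51.00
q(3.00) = 8.00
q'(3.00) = 9.00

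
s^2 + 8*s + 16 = (s + 4)^2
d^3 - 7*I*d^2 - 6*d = d*(d - 6*I)*(d - I)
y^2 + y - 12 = (y - 3)*(y + 4)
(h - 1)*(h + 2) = h^2 + h - 2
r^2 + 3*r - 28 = (r - 4)*(r + 7)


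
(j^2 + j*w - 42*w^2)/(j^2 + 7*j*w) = (j - 6*w)/j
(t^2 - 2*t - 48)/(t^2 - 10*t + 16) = (t + 6)/(t - 2)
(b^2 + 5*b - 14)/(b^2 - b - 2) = (b + 7)/(b + 1)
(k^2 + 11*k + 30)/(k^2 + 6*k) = (k + 5)/k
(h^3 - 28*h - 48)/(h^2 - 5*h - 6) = (h^2 + 6*h + 8)/(h + 1)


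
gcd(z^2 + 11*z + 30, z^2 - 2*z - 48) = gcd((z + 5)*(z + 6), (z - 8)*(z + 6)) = z + 6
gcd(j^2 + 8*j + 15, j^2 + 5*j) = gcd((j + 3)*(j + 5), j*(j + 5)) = j + 5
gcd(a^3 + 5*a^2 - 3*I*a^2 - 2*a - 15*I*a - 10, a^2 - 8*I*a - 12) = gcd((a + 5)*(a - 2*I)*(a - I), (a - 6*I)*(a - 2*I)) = a - 2*I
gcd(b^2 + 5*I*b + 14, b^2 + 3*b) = 1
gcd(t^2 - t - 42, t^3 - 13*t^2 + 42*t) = t - 7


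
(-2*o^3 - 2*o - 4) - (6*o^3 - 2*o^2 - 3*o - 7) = -8*o^3 + 2*o^2 + o + 3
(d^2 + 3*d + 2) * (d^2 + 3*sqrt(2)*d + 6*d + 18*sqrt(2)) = d^4 + 3*sqrt(2)*d^3 + 9*d^3 + 20*d^2 + 27*sqrt(2)*d^2 + 12*d + 60*sqrt(2)*d + 36*sqrt(2)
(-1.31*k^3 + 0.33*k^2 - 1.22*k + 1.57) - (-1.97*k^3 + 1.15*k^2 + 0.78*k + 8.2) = 0.66*k^3 - 0.82*k^2 - 2.0*k - 6.63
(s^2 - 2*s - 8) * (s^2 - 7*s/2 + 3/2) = s^4 - 11*s^3/2 + s^2/2 + 25*s - 12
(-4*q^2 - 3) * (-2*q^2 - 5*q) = 8*q^4 + 20*q^3 + 6*q^2 + 15*q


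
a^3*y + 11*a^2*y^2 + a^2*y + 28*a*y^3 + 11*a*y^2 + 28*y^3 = (a + 4*y)*(a + 7*y)*(a*y + y)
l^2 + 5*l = l*(l + 5)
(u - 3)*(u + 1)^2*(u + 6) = u^4 + 5*u^3 - 11*u^2 - 33*u - 18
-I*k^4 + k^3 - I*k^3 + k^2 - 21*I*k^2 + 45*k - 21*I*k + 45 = (k - 5*I)*(k + 3*I)^2*(-I*k - I)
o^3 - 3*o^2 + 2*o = o*(o - 2)*(o - 1)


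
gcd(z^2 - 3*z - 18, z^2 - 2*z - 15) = z + 3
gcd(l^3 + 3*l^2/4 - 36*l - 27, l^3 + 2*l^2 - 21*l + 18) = l + 6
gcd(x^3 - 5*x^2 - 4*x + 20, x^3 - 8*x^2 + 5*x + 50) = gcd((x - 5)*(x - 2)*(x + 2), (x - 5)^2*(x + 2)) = x^2 - 3*x - 10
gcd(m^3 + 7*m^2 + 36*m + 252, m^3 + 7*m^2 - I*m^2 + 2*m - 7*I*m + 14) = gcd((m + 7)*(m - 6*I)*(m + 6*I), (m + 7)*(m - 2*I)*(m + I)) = m + 7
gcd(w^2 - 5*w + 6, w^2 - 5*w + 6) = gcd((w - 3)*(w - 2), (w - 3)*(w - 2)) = w^2 - 5*w + 6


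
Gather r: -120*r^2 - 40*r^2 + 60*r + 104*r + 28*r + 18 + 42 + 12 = -160*r^2 + 192*r + 72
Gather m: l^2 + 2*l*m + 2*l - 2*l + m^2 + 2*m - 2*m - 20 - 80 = l^2 + 2*l*m + m^2 - 100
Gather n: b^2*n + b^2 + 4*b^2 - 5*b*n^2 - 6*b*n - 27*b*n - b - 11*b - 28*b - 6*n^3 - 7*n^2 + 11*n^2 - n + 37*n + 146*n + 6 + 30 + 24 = 5*b^2 - 40*b - 6*n^3 + n^2*(4 - 5*b) + n*(b^2 - 33*b + 182) + 60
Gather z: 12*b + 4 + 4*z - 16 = 12*b + 4*z - 12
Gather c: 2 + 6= 8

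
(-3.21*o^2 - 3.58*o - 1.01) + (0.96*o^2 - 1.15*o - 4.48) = -2.25*o^2 - 4.73*o - 5.49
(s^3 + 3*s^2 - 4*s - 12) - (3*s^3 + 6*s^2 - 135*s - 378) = -2*s^3 - 3*s^2 + 131*s + 366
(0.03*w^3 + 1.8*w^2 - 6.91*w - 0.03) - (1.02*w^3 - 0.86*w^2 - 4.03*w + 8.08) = -0.99*w^3 + 2.66*w^2 - 2.88*w - 8.11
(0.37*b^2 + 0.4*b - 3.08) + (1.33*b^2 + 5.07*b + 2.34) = 1.7*b^2 + 5.47*b - 0.74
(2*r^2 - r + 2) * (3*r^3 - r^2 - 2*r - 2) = 6*r^5 - 5*r^4 + 3*r^3 - 4*r^2 - 2*r - 4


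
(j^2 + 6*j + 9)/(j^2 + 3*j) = (j + 3)/j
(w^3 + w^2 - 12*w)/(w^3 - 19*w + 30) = w*(w + 4)/(w^2 + 3*w - 10)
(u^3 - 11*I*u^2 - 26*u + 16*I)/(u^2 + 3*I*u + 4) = (u^2 - 10*I*u - 16)/(u + 4*I)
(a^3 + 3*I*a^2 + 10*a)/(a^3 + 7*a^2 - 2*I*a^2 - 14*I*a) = (a + 5*I)/(a + 7)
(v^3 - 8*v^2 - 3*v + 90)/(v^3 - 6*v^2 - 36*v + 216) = (v^2 - 2*v - 15)/(v^2 - 36)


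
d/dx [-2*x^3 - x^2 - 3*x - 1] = -6*x^2 - 2*x - 3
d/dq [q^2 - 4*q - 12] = 2*q - 4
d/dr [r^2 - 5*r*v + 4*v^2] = 2*r - 5*v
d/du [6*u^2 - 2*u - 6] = 12*u - 2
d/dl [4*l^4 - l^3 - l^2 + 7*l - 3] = 16*l^3 - 3*l^2 - 2*l + 7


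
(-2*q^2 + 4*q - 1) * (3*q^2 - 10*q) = -6*q^4 + 32*q^3 - 43*q^2 + 10*q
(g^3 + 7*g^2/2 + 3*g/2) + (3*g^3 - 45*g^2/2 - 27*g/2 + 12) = 4*g^3 - 19*g^2 - 12*g + 12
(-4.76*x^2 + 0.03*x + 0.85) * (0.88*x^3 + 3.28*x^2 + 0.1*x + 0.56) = -4.1888*x^5 - 15.5864*x^4 + 0.3704*x^3 + 0.1254*x^2 + 0.1018*x + 0.476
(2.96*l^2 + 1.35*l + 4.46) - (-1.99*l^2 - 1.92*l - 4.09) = 4.95*l^2 + 3.27*l + 8.55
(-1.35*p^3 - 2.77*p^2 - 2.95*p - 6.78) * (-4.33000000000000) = 5.8455*p^3 + 11.9941*p^2 + 12.7735*p + 29.3574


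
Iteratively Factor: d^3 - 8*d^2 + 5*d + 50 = (d - 5)*(d^2 - 3*d - 10) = (d - 5)*(d + 2)*(d - 5)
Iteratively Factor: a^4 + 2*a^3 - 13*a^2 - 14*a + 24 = (a + 4)*(a^3 - 2*a^2 - 5*a + 6) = (a - 1)*(a + 4)*(a^2 - a - 6) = (a - 1)*(a + 2)*(a + 4)*(a - 3)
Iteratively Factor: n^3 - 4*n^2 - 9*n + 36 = (n - 3)*(n^2 - n - 12) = (n - 3)*(n + 3)*(n - 4)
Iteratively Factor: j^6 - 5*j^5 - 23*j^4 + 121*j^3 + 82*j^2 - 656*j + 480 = (j - 2)*(j^5 - 3*j^4 - 29*j^3 + 63*j^2 + 208*j - 240) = (j - 2)*(j - 1)*(j^4 - 2*j^3 - 31*j^2 + 32*j + 240) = (j - 2)*(j - 1)*(j + 3)*(j^3 - 5*j^2 - 16*j + 80) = (j - 4)*(j - 2)*(j - 1)*(j + 3)*(j^2 - j - 20) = (j - 5)*(j - 4)*(j - 2)*(j - 1)*(j + 3)*(j + 4)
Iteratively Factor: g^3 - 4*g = (g - 2)*(g^2 + 2*g) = g*(g - 2)*(g + 2)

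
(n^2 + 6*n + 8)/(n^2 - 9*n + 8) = (n^2 + 6*n + 8)/(n^2 - 9*n + 8)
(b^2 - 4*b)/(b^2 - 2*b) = (b - 4)/(b - 2)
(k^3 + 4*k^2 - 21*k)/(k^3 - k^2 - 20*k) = (-k^2 - 4*k + 21)/(-k^2 + k + 20)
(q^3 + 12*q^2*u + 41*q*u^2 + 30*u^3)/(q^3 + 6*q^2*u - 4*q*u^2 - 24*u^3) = (q^2 + 6*q*u + 5*u^2)/(q^2 - 4*u^2)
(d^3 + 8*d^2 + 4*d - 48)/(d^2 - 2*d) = d + 10 + 24/d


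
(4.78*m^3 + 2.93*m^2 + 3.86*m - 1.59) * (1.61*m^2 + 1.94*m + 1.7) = 7.6958*m^5 + 13.9905*m^4 + 20.0248*m^3 + 9.9095*m^2 + 3.4774*m - 2.703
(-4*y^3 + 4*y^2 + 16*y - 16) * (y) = -4*y^4 + 4*y^3 + 16*y^2 - 16*y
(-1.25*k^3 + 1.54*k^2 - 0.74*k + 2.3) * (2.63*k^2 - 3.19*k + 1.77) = -3.2875*k^5 + 8.0377*k^4 - 9.0713*k^3 + 11.1354*k^2 - 8.6468*k + 4.071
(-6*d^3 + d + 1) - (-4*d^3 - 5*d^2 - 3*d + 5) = -2*d^3 + 5*d^2 + 4*d - 4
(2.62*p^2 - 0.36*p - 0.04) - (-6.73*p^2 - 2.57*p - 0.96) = 9.35*p^2 + 2.21*p + 0.92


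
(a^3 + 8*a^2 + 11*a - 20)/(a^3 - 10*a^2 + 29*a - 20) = (a^2 + 9*a + 20)/(a^2 - 9*a + 20)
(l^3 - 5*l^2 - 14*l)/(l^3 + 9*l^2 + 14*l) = (l - 7)/(l + 7)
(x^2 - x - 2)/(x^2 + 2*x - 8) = (x + 1)/(x + 4)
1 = 1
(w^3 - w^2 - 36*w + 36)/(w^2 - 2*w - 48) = (w^2 - 7*w + 6)/(w - 8)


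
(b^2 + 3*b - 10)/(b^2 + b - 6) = (b + 5)/(b + 3)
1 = 1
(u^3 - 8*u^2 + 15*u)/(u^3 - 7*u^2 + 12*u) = (u - 5)/(u - 4)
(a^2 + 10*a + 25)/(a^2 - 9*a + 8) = (a^2 + 10*a + 25)/(a^2 - 9*a + 8)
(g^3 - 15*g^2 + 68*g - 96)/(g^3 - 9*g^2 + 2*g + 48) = (g - 4)/(g + 2)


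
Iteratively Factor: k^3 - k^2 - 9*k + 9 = (k - 1)*(k^2 - 9) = (k - 3)*(k - 1)*(k + 3)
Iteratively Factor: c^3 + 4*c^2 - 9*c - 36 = (c + 4)*(c^2 - 9) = (c - 3)*(c + 4)*(c + 3)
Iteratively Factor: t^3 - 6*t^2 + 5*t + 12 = (t - 4)*(t^2 - 2*t - 3) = (t - 4)*(t + 1)*(t - 3)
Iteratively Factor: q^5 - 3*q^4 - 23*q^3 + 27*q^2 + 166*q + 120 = (q + 1)*(q^4 - 4*q^3 - 19*q^2 + 46*q + 120) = (q + 1)*(q + 2)*(q^3 - 6*q^2 - 7*q + 60) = (q + 1)*(q + 2)*(q + 3)*(q^2 - 9*q + 20) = (q - 5)*(q + 1)*(q + 2)*(q + 3)*(q - 4)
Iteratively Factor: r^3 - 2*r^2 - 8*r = (r - 4)*(r^2 + 2*r) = (r - 4)*(r + 2)*(r)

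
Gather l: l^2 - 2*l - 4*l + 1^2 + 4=l^2 - 6*l + 5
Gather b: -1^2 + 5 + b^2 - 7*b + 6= b^2 - 7*b + 10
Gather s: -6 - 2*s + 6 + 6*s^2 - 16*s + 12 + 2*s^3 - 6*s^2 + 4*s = 2*s^3 - 14*s + 12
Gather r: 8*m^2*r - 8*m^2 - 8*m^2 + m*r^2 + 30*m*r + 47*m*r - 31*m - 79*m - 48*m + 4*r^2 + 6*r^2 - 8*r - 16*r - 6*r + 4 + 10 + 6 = -16*m^2 - 158*m + r^2*(m + 10) + r*(8*m^2 + 77*m - 30) + 20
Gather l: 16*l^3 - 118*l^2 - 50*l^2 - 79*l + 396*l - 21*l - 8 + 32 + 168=16*l^3 - 168*l^2 + 296*l + 192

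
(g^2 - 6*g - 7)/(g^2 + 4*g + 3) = (g - 7)/(g + 3)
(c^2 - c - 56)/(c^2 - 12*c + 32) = (c + 7)/(c - 4)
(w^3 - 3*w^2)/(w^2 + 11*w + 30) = w^2*(w - 3)/(w^2 + 11*w + 30)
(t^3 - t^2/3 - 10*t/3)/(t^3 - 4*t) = (t + 5/3)/(t + 2)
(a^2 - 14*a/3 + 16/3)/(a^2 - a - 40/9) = 3*(a - 2)/(3*a + 5)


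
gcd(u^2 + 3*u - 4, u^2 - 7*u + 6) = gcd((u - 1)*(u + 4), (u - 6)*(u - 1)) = u - 1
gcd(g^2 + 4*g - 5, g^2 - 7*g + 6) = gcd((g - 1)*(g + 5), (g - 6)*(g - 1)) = g - 1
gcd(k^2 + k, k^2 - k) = k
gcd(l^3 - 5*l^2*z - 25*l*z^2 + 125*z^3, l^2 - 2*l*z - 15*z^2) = -l + 5*z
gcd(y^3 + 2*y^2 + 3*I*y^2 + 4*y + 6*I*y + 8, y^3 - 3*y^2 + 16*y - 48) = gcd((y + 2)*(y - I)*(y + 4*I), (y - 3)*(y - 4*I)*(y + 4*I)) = y + 4*I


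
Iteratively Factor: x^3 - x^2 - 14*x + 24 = (x + 4)*(x^2 - 5*x + 6) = (x - 3)*(x + 4)*(x - 2)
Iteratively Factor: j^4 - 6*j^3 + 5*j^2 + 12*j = (j)*(j^3 - 6*j^2 + 5*j + 12) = j*(j - 4)*(j^2 - 2*j - 3) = j*(j - 4)*(j - 3)*(j + 1)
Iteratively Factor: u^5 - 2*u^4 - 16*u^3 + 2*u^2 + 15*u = (u)*(u^4 - 2*u^3 - 16*u^2 + 2*u + 15) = u*(u + 1)*(u^3 - 3*u^2 - 13*u + 15) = u*(u - 5)*(u + 1)*(u^2 + 2*u - 3) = u*(u - 5)*(u + 1)*(u + 3)*(u - 1)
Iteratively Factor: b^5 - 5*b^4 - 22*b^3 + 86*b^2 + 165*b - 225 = (b + 3)*(b^4 - 8*b^3 + 2*b^2 + 80*b - 75) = (b - 5)*(b + 3)*(b^3 - 3*b^2 - 13*b + 15) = (b - 5)*(b + 3)^2*(b^2 - 6*b + 5) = (b - 5)^2*(b + 3)^2*(b - 1)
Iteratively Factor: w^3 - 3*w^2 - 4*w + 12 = (w - 2)*(w^2 - w - 6) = (w - 3)*(w - 2)*(w + 2)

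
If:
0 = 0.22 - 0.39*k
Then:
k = 0.56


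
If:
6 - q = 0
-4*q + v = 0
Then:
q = 6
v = 24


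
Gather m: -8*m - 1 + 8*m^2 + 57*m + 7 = 8*m^2 + 49*m + 6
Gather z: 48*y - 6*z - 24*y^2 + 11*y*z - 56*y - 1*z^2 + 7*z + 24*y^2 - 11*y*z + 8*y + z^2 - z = 0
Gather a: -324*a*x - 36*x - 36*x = -324*a*x - 72*x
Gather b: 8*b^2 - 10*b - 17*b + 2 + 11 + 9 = 8*b^2 - 27*b + 22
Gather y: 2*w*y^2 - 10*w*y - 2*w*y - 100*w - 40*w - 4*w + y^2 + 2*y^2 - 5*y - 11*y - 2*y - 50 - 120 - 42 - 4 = -144*w + y^2*(2*w + 3) + y*(-12*w - 18) - 216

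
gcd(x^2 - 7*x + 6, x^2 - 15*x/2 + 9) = x - 6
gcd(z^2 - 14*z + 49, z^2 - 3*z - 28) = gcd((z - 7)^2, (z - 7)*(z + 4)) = z - 7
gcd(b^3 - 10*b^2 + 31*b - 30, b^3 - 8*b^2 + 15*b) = b^2 - 8*b + 15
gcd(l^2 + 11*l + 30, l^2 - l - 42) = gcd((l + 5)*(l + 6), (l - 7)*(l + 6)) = l + 6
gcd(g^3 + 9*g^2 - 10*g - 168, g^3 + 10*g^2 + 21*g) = g + 7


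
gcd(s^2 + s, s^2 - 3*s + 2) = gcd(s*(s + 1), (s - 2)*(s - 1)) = 1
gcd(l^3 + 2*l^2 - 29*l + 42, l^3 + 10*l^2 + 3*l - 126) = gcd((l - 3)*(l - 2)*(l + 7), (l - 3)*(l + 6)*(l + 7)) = l^2 + 4*l - 21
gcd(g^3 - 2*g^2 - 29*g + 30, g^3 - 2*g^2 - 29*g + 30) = g^3 - 2*g^2 - 29*g + 30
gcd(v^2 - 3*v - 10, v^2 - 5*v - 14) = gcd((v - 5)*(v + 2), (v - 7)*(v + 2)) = v + 2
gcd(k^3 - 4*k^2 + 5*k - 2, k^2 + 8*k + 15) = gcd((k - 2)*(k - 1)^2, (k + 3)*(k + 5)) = 1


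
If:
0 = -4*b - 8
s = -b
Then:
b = -2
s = 2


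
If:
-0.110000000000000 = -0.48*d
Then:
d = 0.23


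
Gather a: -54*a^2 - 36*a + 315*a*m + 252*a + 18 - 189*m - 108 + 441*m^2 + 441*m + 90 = -54*a^2 + a*(315*m + 216) + 441*m^2 + 252*m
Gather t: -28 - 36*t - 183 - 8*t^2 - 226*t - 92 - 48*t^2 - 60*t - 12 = -56*t^2 - 322*t - 315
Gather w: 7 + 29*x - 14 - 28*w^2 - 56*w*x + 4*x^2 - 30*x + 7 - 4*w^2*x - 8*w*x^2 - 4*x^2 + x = w^2*(-4*x - 28) + w*(-8*x^2 - 56*x)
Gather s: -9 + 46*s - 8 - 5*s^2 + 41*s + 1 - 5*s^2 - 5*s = -10*s^2 + 82*s - 16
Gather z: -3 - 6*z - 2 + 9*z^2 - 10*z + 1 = 9*z^2 - 16*z - 4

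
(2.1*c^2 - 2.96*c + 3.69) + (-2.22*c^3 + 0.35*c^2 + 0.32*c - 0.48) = -2.22*c^3 + 2.45*c^2 - 2.64*c + 3.21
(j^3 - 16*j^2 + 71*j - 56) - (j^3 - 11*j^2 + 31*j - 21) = -5*j^2 + 40*j - 35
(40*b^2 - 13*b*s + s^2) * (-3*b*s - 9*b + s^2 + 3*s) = -120*b^3*s - 360*b^3 + 79*b^2*s^2 + 237*b^2*s - 16*b*s^3 - 48*b*s^2 + s^4 + 3*s^3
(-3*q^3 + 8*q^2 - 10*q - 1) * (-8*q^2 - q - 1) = 24*q^5 - 61*q^4 + 75*q^3 + 10*q^2 + 11*q + 1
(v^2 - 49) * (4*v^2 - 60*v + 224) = 4*v^4 - 60*v^3 + 28*v^2 + 2940*v - 10976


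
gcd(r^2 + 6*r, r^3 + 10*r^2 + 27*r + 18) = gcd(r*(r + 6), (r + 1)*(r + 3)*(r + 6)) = r + 6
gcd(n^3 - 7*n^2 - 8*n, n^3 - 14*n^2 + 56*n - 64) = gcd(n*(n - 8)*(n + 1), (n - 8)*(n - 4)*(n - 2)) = n - 8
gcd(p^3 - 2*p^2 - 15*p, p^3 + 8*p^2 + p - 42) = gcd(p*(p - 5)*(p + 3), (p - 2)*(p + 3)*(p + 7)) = p + 3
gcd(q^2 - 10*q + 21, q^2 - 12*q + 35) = q - 7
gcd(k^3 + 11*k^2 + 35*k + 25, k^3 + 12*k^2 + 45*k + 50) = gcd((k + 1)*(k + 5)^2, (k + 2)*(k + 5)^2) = k^2 + 10*k + 25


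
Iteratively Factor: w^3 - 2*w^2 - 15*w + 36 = (w - 3)*(w^2 + w - 12) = (w - 3)^2*(w + 4)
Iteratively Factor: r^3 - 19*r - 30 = (r - 5)*(r^2 + 5*r + 6) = (r - 5)*(r + 3)*(r + 2)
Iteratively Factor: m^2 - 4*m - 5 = (m - 5)*(m + 1)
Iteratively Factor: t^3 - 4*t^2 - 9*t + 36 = (t - 3)*(t^2 - t - 12) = (t - 3)*(t + 3)*(t - 4)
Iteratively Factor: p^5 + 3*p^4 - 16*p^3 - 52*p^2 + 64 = (p - 1)*(p^4 + 4*p^3 - 12*p^2 - 64*p - 64) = (p - 1)*(p + 2)*(p^3 + 2*p^2 - 16*p - 32) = (p - 1)*(p + 2)^2*(p^2 - 16) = (p - 4)*(p - 1)*(p + 2)^2*(p + 4)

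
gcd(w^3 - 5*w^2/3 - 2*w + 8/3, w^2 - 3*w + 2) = w^2 - 3*w + 2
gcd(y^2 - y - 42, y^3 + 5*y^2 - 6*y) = y + 6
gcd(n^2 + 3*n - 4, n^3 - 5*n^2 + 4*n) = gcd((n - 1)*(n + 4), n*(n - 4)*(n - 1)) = n - 1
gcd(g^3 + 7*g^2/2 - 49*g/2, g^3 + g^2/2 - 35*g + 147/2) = g^2 + 7*g/2 - 49/2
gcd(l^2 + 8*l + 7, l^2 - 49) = l + 7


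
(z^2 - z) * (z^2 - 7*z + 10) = z^4 - 8*z^3 + 17*z^2 - 10*z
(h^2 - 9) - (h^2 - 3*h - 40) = 3*h + 31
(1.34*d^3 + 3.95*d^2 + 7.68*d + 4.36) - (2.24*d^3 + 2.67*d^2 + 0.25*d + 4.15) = -0.9*d^3 + 1.28*d^2 + 7.43*d + 0.21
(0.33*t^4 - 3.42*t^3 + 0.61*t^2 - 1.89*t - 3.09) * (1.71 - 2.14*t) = -0.7062*t^5 + 7.8831*t^4 - 7.1536*t^3 + 5.0877*t^2 + 3.3807*t - 5.2839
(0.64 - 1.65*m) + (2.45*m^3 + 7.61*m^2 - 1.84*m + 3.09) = 2.45*m^3 + 7.61*m^2 - 3.49*m + 3.73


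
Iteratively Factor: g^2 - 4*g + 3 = (g - 3)*(g - 1)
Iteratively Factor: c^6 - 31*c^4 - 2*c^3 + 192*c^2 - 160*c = (c + 4)*(c^5 - 4*c^4 - 15*c^3 + 58*c^2 - 40*c) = c*(c + 4)*(c^4 - 4*c^3 - 15*c^2 + 58*c - 40) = c*(c - 2)*(c + 4)*(c^3 - 2*c^2 - 19*c + 20) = c*(c - 5)*(c - 2)*(c + 4)*(c^2 + 3*c - 4) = c*(c - 5)*(c - 2)*(c - 1)*(c + 4)*(c + 4)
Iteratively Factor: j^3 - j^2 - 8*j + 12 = (j - 2)*(j^2 + j - 6) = (j - 2)^2*(j + 3)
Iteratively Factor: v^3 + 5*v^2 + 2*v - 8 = (v + 2)*(v^2 + 3*v - 4) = (v + 2)*(v + 4)*(v - 1)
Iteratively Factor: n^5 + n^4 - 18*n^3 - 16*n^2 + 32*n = (n + 2)*(n^4 - n^3 - 16*n^2 + 16*n) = (n - 4)*(n + 2)*(n^3 + 3*n^2 - 4*n) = (n - 4)*(n - 1)*(n + 2)*(n^2 + 4*n) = n*(n - 4)*(n - 1)*(n + 2)*(n + 4)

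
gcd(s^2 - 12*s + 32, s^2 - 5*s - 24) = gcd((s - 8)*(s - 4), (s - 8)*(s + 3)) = s - 8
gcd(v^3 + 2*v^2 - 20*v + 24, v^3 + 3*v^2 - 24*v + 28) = v^2 - 4*v + 4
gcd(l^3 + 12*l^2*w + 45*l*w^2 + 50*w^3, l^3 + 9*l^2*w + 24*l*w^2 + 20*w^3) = l^2 + 7*l*w + 10*w^2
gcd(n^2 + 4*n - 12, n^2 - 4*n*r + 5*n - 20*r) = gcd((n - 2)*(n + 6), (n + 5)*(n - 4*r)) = 1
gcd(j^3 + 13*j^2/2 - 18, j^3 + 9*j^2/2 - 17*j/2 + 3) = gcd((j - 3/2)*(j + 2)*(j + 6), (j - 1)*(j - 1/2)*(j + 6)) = j + 6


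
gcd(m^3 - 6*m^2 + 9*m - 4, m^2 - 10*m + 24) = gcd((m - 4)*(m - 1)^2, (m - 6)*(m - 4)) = m - 4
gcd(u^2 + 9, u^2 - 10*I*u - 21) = u - 3*I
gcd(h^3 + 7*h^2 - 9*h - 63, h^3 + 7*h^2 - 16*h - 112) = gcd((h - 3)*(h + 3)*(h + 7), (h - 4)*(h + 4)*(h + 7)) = h + 7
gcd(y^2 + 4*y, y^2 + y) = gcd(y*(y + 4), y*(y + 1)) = y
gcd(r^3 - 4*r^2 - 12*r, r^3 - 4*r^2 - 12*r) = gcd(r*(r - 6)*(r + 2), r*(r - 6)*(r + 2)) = r^3 - 4*r^2 - 12*r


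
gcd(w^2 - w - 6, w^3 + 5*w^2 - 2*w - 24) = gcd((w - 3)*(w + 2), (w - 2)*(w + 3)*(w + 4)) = 1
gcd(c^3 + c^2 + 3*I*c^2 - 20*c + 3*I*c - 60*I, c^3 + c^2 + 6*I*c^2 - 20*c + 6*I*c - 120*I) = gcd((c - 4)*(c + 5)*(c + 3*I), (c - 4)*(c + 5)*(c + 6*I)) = c^2 + c - 20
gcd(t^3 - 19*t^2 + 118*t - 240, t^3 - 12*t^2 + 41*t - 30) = t^2 - 11*t + 30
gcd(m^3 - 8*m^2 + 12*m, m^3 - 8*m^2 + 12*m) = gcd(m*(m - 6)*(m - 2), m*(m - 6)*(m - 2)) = m^3 - 8*m^2 + 12*m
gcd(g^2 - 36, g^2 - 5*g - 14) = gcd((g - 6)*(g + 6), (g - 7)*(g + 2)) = 1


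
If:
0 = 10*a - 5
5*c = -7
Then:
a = 1/2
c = -7/5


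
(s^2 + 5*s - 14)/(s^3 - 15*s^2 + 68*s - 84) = (s + 7)/(s^2 - 13*s + 42)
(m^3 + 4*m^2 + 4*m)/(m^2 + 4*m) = (m^2 + 4*m + 4)/(m + 4)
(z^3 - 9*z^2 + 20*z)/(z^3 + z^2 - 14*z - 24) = z*(z - 5)/(z^2 + 5*z + 6)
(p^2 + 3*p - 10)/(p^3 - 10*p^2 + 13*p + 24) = (p^2 + 3*p - 10)/(p^3 - 10*p^2 + 13*p + 24)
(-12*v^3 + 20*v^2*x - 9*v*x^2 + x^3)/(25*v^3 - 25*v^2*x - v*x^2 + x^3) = (12*v^2 - 8*v*x + x^2)/(-25*v^2 + x^2)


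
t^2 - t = t*(t - 1)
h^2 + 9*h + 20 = (h + 4)*(h + 5)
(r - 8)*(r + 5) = r^2 - 3*r - 40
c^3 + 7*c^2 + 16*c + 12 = (c + 2)^2*(c + 3)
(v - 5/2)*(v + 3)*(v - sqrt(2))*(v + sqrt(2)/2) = v^4 - sqrt(2)*v^3/2 + v^3/2 - 17*v^2/2 - sqrt(2)*v^2/4 - v/2 + 15*sqrt(2)*v/4 + 15/2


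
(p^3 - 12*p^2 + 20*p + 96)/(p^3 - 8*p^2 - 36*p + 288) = (p + 2)/(p + 6)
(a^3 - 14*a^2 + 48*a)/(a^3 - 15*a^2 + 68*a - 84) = a*(a - 8)/(a^2 - 9*a + 14)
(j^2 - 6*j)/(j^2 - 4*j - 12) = j/(j + 2)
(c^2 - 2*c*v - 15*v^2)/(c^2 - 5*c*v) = (c + 3*v)/c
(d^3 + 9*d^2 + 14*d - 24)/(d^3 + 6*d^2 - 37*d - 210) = (d^3 + 9*d^2 + 14*d - 24)/(d^3 + 6*d^2 - 37*d - 210)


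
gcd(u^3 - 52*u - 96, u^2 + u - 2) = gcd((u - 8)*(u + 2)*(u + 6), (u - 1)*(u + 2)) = u + 2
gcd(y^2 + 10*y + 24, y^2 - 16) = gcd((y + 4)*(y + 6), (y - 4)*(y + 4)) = y + 4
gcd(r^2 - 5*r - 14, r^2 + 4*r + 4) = r + 2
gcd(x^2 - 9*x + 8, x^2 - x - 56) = x - 8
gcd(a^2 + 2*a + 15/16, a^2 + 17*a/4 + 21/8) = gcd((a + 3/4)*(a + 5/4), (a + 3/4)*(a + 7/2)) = a + 3/4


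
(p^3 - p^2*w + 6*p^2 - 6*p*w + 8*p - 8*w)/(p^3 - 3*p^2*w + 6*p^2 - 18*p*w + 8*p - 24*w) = (p - w)/(p - 3*w)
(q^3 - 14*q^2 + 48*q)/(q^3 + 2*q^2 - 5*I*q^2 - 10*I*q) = (q^2 - 14*q + 48)/(q^2 + q*(2 - 5*I) - 10*I)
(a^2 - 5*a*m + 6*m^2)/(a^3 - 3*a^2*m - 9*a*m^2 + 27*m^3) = (a - 2*m)/(a^2 - 9*m^2)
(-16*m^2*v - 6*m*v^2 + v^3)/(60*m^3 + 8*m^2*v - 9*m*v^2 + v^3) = v*(-8*m + v)/(30*m^2 - 11*m*v + v^2)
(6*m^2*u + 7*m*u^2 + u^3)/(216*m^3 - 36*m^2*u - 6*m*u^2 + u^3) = u*(m + u)/(36*m^2 - 12*m*u + u^2)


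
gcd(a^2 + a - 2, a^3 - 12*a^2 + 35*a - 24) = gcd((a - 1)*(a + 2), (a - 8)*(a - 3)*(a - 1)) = a - 1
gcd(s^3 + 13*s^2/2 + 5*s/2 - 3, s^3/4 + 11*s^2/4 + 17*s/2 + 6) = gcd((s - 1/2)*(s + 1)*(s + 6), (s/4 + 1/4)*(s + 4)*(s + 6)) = s^2 + 7*s + 6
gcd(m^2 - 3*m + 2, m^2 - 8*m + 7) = m - 1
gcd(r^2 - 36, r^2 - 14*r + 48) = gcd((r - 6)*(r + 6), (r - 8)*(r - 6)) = r - 6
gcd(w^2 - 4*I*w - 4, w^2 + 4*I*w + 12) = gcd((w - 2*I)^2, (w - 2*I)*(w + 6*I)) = w - 2*I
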